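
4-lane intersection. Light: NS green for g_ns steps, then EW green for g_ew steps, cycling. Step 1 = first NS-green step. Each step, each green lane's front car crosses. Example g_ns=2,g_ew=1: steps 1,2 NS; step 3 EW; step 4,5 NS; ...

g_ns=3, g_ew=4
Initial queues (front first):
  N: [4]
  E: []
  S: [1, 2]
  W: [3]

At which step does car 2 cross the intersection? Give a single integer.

Step 1 [NS]: N:car4-GO,E:wait,S:car1-GO,W:wait | queues: N=0 E=0 S=1 W=1
Step 2 [NS]: N:empty,E:wait,S:car2-GO,W:wait | queues: N=0 E=0 S=0 W=1
Step 3 [NS]: N:empty,E:wait,S:empty,W:wait | queues: N=0 E=0 S=0 W=1
Step 4 [EW]: N:wait,E:empty,S:wait,W:car3-GO | queues: N=0 E=0 S=0 W=0
Car 2 crosses at step 2

2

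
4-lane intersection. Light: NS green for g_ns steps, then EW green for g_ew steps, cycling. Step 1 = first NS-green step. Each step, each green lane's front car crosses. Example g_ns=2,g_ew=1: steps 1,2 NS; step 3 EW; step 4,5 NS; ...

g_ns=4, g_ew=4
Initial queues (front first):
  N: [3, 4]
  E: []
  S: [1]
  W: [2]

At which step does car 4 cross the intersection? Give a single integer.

Step 1 [NS]: N:car3-GO,E:wait,S:car1-GO,W:wait | queues: N=1 E=0 S=0 W=1
Step 2 [NS]: N:car4-GO,E:wait,S:empty,W:wait | queues: N=0 E=0 S=0 W=1
Step 3 [NS]: N:empty,E:wait,S:empty,W:wait | queues: N=0 E=0 S=0 W=1
Step 4 [NS]: N:empty,E:wait,S:empty,W:wait | queues: N=0 E=0 S=0 W=1
Step 5 [EW]: N:wait,E:empty,S:wait,W:car2-GO | queues: N=0 E=0 S=0 W=0
Car 4 crosses at step 2

2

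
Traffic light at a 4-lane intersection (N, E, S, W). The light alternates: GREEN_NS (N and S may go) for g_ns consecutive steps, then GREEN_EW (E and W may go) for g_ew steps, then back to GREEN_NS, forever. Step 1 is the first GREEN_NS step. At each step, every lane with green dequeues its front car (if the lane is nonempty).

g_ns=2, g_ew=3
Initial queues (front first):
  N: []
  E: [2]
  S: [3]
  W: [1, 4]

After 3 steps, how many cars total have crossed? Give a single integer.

Answer: 3

Derivation:
Step 1 [NS]: N:empty,E:wait,S:car3-GO,W:wait | queues: N=0 E=1 S=0 W=2
Step 2 [NS]: N:empty,E:wait,S:empty,W:wait | queues: N=0 E=1 S=0 W=2
Step 3 [EW]: N:wait,E:car2-GO,S:wait,W:car1-GO | queues: N=0 E=0 S=0 W=1
Cars crossed by step 3: 3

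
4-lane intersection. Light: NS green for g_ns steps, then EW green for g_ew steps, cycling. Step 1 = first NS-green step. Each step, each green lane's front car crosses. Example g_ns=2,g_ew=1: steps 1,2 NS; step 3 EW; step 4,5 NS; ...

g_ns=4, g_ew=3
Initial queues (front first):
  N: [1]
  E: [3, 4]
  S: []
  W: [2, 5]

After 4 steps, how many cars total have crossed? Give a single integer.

Answer: 1

Derivation:
Step 1 [NS]: N:car1-GO,E:wait,S:empty,W:wait | queues: N=0 E=2 S=0 W=2
Step 2 [NS]: N:empty,E:wait,S:empty,W:wait | queues: N=0 E=2 S=0 W=2
Step 3 [NS]: N:empty,E:wait,S:empty,W:wait | queues: N=0 E=2 S=0 W=2
Step 4 [NS]: N:empty,E:wait,S:empty,W:wait | queues: N=0 E=2 S=0 W=2
Cars crossed by step 4: 1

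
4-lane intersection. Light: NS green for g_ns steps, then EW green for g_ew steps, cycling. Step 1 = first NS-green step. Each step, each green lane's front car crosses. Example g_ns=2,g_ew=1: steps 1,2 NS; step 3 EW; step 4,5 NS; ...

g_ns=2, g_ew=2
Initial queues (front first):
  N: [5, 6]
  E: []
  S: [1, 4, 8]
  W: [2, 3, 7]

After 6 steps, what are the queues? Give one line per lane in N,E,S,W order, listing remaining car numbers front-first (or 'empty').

Step 1 [NS]: N:car5-GO,E:wait,S:car1-GO,W:wait | queues: N=1 E=0 S=2 W=3
Step 2 [NS]: N:car6-GO,E:wait,S:car4-GO,W:wait | queues: N=0 E=0 S=1 W=3
Step 3 [EW]: N:wait,E:empty,S:wait,W:car2-GO | queues: N=0 E=0 S=1 W=2
Step 4 [EW]: N:wait,E:empty,S:wait,W:car3-GO | queues: N=0 E=0 S=1 W=1
Step 5 [NS]: N:empty,E:wait,S:car8-GO,W:wait | queues: N=0 E=0 S=0 W=1
Step 6 [NS]: N:empty,E:wait,S:empty,W:wait | queues: N=0 E=0 S=0 W=1

N: empty
E: empty
S: empty
W: 7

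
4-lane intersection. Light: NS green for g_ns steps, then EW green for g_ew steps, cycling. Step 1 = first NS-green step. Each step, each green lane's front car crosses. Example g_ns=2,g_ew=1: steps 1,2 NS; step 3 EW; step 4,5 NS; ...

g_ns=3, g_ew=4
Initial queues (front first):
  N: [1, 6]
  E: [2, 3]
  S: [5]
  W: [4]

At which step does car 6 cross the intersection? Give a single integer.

Step 1 [NS]: N:car1-GO,E:wait,S:car5-GO,W:wait | queues: N=1 E=2 S=0 W=1
Step 2 [NS]: N:car6-GO,E:wait,S:empty,W:wait | queues: N=0 E=2 S=0 W=1
Step 3 [NS]: N:empty,E:wait,S:empty,W:wait | queues: N=0 E=2 S=0 W=1
Step 4 [EW]: N:wait,E:car2-GO,S:wait,W:car4-GO | queues: N=0 E=1 S=0 W=0
Step 5 [EW]: N:wait,E:car3-GO,S:wait,W:empty | queues: N=0 E=0 S=0 W=0
Car 6 crosses at step 2

2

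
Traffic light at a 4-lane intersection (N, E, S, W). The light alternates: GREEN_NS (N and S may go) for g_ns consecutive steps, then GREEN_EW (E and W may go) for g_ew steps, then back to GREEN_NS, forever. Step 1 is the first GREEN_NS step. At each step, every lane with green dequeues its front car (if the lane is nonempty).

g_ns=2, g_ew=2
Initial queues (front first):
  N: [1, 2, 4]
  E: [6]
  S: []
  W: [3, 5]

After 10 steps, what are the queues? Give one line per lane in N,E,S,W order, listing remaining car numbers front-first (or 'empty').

Step 1 [NS]: N:car1-GO,E:wait,S:empty,W:wait | queues: N=2 E=1 S=0 W=2
Step 2 [NS]: N:car2-GO,E:wait,S:empty,W:wait | queues: N=1 E=1 S=0 W=2
Step 3 [EW]: N:wait,E:car6-GO,S:wait,W:car3-GO | queues: N=1 E=0 S=0 W=1
Step 4 [EW]: N:wait,E:empty,S:wait,W:car5-GO | queues: N=1 E=0 S=0 W=0
Step 5 [NS]: N:car4-GO,E:wait,S:empty,W:wait | queues: N=0 E=0 S=0 W=0

N: empty
E: empty
S: empty
W: empty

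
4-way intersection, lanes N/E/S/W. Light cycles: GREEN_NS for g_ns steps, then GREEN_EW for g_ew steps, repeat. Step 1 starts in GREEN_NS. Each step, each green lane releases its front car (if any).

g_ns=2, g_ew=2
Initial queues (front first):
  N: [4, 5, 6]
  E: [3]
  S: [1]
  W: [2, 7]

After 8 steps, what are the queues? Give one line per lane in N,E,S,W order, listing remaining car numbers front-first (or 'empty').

Step 1 [NS]: N:car4-GO,E:wait,S:car1-GO,W:wait | queues: N=2 E=1 S=0 W=2
Step 2 [NS]: N:car5-GO,E:wait,S:empty,W:wait | queues: N=1 E=1 S=0 W=2
Step 3 [EW]: N:wait,E:car3-GO,S:wait,W:car2-GO | queues: N=1 E=0 S=0 W=1
Step 4 [EW]: N:wait,E:empty,S:wait,W:car7-GO | queues: N=1 E=0 S=0 W=0
Step 5 [NS]: N:car6-GO,E:wait,S:empty,W:wait | queues: N=0 E=0 S=0 W=0

N: empty
E: empty
S: empty
W: empty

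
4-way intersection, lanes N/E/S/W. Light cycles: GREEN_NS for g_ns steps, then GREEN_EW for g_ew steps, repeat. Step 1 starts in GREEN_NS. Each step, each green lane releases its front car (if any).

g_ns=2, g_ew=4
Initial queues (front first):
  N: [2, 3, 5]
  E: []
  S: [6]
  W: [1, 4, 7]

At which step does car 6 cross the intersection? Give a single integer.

Step 1 [NS]: N:car2-GO,E:wait,S:car6-GO,W:wait | queues: N=2 E=0 S=0 W=3
Step 2 [NS]: N:car3-GO,E:wait,S:empty,W:wait | queues: N=1 E=0 S=0 W=3
Step 3 [EW]: N:wait,E:empty,S:wait,W:car1-GO | queues: N=1 E=0 S=0 W=2
Step 4 [EW]: N:wait,E:empty,S:wait,W:car4-GO | queues: N=1 E=0 S=0 W=1
Step 5 [EW]: N:wait,E:empty,S:wait,W:car7-GO | queues: N=1 E=0 S=0 W=0
Step 6 [EW]: N:wait,E:empty,S:wait,W:empty | queues: N=1 E=0 S=0 W=0
Step 7 [NS]: N:car5-GO,E:wait,S:empty,W:wait | queues: N=0 E=0 S=0 W=0
Car 6 crosses at step 1

1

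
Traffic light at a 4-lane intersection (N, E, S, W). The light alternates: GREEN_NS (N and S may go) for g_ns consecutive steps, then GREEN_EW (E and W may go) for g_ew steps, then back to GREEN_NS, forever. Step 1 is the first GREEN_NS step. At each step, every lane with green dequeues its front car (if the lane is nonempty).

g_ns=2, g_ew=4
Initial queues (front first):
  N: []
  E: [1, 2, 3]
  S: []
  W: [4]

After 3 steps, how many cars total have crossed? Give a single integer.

Step 1 [NS]: N:empty,E:wait,S:empty,W:wait | queues: N=0 E=3 S=0 W=1
Step 2 [NS]: N:empty,E:wait,S:empty,W:wait | queues: N=0 E=3 S=0 W=1
Step 3 [EW]: N:wait,E:car1-GO,S:wait,W:car4-GO | queues: N=0 E=2 S=0 W=0
Cars crossed by step 3: 2

Answer: 2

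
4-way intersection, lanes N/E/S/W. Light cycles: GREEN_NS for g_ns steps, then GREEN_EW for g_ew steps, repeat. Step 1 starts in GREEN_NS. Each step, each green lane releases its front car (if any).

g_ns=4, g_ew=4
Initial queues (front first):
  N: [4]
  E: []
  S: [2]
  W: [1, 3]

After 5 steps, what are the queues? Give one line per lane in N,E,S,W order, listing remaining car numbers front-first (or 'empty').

Step 1 [NS]: N:car4-GO,E:wait,S:car2-GO,W:wait | queues: N=0 E=0 S=0 W=2
Step 2 [NS]: N:empty,E:wait,S:empty,W:wait | queues: N=0 E=0 S=0 W=2
Step 3 [NS]: N:empty,E:wait,S:empty,W:wait | queues: N=0 E=0 S=0 W=2
Step 4 [NS]: N:empty,E:wait,S:empty,W:wait | queues: N=0 E=0 S=0 W=2
Step 5 [EW]: N:wait,E:empty,S:wait,W:car1-GO | queues: N=0 E=0 S=0 W=1

N: empty
E: empty
S: empty
W: 3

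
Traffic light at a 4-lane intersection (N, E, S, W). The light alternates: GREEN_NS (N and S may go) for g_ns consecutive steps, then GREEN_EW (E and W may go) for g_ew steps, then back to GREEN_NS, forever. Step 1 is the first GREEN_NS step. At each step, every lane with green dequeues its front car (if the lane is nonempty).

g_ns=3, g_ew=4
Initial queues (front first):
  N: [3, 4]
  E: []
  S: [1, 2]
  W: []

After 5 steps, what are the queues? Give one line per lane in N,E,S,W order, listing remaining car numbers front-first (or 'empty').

Step 1 [NS]: N:car3-GO,E:wait,S:car1-GO,W:wait | queues: N=1 E=0 S=1 W=0
Step 2 [NS]: N:car4-GO,E:wait,S:car2-GO,W:wait | queues: N=0 E=0 S=0 W=0

N: empty
E: empty
S: empty
W: empty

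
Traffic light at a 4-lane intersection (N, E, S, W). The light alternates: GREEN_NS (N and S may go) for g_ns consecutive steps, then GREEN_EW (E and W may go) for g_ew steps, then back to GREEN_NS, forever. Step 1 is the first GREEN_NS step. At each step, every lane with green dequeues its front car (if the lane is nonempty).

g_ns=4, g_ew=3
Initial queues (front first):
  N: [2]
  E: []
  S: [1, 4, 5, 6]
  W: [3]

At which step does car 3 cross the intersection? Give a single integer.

Step 1 [NS]: N:car2-GO,E:wait,S:car1-GO,W:wait | queues: N=0 E=0 S=3 W=1
Step 2 [NS]: N:empty,E:wait,S:car4-GO,W:wait | queues: N=0 E=0 S=2 W=1
Step 3 [NS]: N:empty,E:wait,S:car5-GO,W:wait | queues: N=0 E=0 S=1 W=1
Step 4 [NS]: N:empty,E:wait,S:car6-GO,W:wait | queues: N=0 E=0 S=0 W=1
Step 5 [EW]: N:wait,E:empty,S:wait,W:car3-GO | queues: N=0 E=0 S=0 W=0
Car 3 crosses at step 5

5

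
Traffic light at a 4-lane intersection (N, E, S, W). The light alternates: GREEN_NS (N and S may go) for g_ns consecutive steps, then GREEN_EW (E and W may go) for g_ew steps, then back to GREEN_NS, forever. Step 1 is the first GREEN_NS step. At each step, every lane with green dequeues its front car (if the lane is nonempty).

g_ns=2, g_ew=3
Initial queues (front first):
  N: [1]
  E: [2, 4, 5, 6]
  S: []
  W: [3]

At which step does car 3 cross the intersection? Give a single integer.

Step 1 [NS]: N:car1-GO,E:wait,S:empty,W:wait | queues: N=0 E=4 S=0 W=1
Step 2 [NS]: N:empty,E:wait,S:empty,W:wait | queues: N=0 E=4 S=0 W=1
Step 3 [EW]: N:wait,E:car2-GO,S:wait,W:car3-GO | queues: N=0 E=3 S=0 W=0
Step 4 [EW]: N:wait,E:car4-GO,S:wait,W:empty | queues: N=0 E=2 S=0 W=0
Step 5 [EW]: N:wait,E:car5-GO,S:wait,W:empty | queues: N=0 E=1 S=0 W=0
Step 6 [NS]: N:empty,E:wait,S:empty,W:wait | queues: N=0 E=1 S=0 W=0
Step 7 [NS]: N:empty,E:wait,S:empty,W:wait | queues: N=0 E=1 S=0 W=0
Step 8 [EW]: N:wait,E:car6-GO,S:wait,W:empty | queues: N=0 E=0 S=0 W=0
Car 3 crosses at step 3

3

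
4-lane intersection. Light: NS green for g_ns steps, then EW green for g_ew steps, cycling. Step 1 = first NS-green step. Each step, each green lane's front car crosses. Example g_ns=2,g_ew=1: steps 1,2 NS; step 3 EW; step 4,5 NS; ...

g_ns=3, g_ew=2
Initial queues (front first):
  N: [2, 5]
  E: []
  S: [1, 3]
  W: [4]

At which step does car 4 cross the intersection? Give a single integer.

Step 1 [NS]: N:car2-GO,E:wait,S:car1-GO,W:wait | queues: N=1 E=0 S=1 W=1
Step 2 [NS]: N:car5-GO,E:wait,S:car3-GO,W:wait | queues: N=0 E=0 S=0 W=1
Step 3 [NS]: N:empty,E:wait,S:empty,W:wait | queues: N=0 E=0 S=0 W=1
Step 4 [EW]: N:wait,E:empty,S:wait,W:car4-GO | queues: N=0 E=0 S=0 W=0
Car 4 crosses at step 4

4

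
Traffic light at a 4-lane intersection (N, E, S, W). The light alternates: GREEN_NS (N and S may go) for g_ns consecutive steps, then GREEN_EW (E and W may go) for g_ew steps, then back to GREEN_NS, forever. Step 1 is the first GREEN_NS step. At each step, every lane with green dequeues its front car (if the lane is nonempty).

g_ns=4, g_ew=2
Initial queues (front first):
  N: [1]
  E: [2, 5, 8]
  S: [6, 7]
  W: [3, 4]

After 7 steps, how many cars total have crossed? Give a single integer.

Step 1 [NS]: N:car1-GO,E:wait,S:car6-GO,W:wait | queues: N=0 E=3 S=1 W=2
Step 2 [NS]: N:empty,E:wait,S:car7-GO,W:wait | queues: N=0 E=3 S=0 W=2
Step 3 [NS]: N:empty,E:wait,S:empty,W:wait | queues: N=0 E=3 S=0 W=2
Step 4 [NS]: N:empty,E:wait,S:empty,W:wait | queues: N=0 E=3 S=0 W=2
Step 5 [EW]: N:wait,E:car2-GO,S:wait,W:car3-GO | queues: N=0 E=2 S=0 W=1
Step 6 [EW]: N:wait,E:car5-GO,S:wait,W:car4-GO | queues: N=0 E=1 S=0 W=0
Step 7 [NS]: N:empty,E:wait,S:empty,W:wait | queues: N=0 E=1 S=0 W=0
Cars crossed by step 7: 7

Answer: 7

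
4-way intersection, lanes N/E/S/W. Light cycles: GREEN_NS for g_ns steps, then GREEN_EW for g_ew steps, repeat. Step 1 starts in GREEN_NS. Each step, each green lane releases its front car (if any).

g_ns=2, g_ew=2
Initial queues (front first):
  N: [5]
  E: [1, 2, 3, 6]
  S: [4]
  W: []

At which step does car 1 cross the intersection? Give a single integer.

Step 1 [NS]: N:car5-GO,E:wait,S:car4-GO,W:wait | queues: N=0 E=4 S=0 W=0
Step 2 [NS]: N:empty,E:wait,S:empty,W:wait | queues: N=0 E=4 S=0 W=0
Step 3 [EW]: N:wait,E:car1-GO,S:wait,W:empty | queues: N=0 E=3 S=0 W=0
Step 4 [EW]: N:wait,E:car2-GO,S:wait,W:empty | queues: N=0 E=2 S=0 W=0
Step 5 [NS]: N:empty,E:wait,S:empty,W:wait | queues: N=0 E=2 S=0 W=0
Step 6 [NS]: N:empty,E:wait,S:empty,W:wait | queues: N=0 E=2 S=0 W=0
Step 7 [EW]: N:wait,E:car3-GO,S:wait,W:empty | queues: N=0 E=1 S=0 W=0
Step 8 [EW]: N:wait,E:car6-GO,S:wait,W:empty | queues: N=0 E=0 S=0 W=0
Car 1 crosses at step 3

3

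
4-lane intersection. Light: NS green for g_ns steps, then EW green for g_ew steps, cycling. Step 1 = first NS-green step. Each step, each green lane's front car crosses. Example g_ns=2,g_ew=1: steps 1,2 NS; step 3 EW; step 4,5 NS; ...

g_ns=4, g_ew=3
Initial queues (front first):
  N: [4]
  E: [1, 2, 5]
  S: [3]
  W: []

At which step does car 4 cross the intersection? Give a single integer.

Step 1 [NS]: N:car4-GO,E:wait,S:car3-GO,W:wait | queues: N=0 E=3 S=0 W=0
Step 2 [NS]: N:empty,E:wait,S:empty,W:wait | queues: N=0 E=3 S=0 W=0
Step 3 [NS]: N:empty,E:wait,S:empty,W:wait | queues: N=0 E=3 S=0 W=0
Step 4 [NS]: N:empty,E:wait,S:empty,W:wait | queues: N=0 E=3 S=0 W=0
Step 5 [EW]: N:wait,E:car1-GO,S:wait,W:empty | queues: N=0 E=2 S=0 W=0
Step 6 [EW]: N:wait,E:car2-GO,S:wait,W:empty | queues: N=0 E=1 S=0 W=0
Step 7 [EW]: N:wait,E:car5-GO,S:wait,W:empty | queues: N=0 E=0 S=0 W=0
Car 4 crosses at step 1

1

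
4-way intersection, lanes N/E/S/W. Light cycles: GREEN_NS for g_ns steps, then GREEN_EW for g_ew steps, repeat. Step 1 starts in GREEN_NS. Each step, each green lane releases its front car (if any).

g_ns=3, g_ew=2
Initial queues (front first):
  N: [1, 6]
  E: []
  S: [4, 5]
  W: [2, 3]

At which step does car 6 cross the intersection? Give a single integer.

Step 1 [NS]: N:car1-GO,E:wait,S:car4-GO,W:wait | queues: N=1 E=0 S=1 W=2
Step 2 [NS]: N:car6-GO,E:wait,S:car5-GO,W:wait | queues: N=0 E=0 S=0 W=2
Step 3 [NS]: N:empty,E:wait,S:empty,W:wait | queues: N=0 E=0 S=0 W=2
Step 4 [EW]: N:wait,E:empty,S:wait,W:car2-GO | queues: N=0 E=0 S=0 W=1
Step 5 [EW]: N:wait,E:empty,S:wait,W:car3-GO | queues: N=0 E=0 S=0 W=0
Car 6 crosses at step 2

2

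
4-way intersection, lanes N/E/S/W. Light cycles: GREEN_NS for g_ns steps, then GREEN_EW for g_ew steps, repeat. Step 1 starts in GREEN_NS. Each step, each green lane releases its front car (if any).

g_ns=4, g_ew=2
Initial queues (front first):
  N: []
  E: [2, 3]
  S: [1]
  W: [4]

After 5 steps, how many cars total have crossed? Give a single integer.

Step 1 [NS]: N:empty,E:wait,S:car1-GO,W:wait | queues: N=0 E=2 S=0 W=1
Step 2 [NS]: N:empty,E:wait,S:empty,W:wait | queues: N=0 E=2 S=0 W=1
Step 3 [NS]: N:empty,E:wait,S:empty,W:wait | queues: N=0 E=2 S=0 W=1
Step 4 [NS]: N:empty,E:wait,S:empty,W:wait | queues: N=0 E=2 S=0 W=1
Step 5 [EW]: N:wait,E:car2-GO,S:wait,W:car4-GO | queues: N=0 E=1 S=0 W=0
Cars crossed by step 5: 3

Answer: 3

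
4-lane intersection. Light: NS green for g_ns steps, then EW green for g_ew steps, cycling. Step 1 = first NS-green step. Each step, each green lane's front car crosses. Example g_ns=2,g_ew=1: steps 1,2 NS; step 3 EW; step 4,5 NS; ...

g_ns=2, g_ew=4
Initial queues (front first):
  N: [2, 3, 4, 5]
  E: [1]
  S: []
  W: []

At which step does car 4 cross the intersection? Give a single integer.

Step 1 [NS]: N:car2-GO,E:wait,S:empty,W:wait | queues: N=3 E=1 S=0 W=0
Step 2 [NS]: N:car3-GO,E:wait,S:empty,W:wait | queues: N=2 E=1 S=0 W=0
Step 3 [EW]: N:wait,E:car1-GO,S:wait,W:empty | queues: N=2 E=0 S=0 W=0
Step 4 [EW]: N:wait,E:empty,S:wait,W:empty | queues: N=2 E=0 S=0 W=0
Step 5 [EW]: N:wait,E:empty,S:wait,W:empty | queues: N=2 E=0 S=0 W=0
Step 6 [EW]: N:wait,E:empty,S:wait,W:empty | queues: N=2 E=0 S=0 W=0
Step 7 [NS]: N:car4-GO,E:wait,S:empty,W:wait | queues: N=1 E=0 S=0 W=0
Step 8 [NS]: N:car5-GO,E:wait,S:empty,W:wait | queues: N=0 E=0 S=0 W=0
Car 4 crosses at step 7

7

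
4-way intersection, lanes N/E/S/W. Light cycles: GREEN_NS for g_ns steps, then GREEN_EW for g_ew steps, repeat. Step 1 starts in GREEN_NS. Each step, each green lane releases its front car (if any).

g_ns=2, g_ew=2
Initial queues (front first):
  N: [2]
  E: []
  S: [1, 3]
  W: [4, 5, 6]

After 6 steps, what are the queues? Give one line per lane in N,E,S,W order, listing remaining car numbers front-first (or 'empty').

Step 1 [NS]: N:car2-GO,E:wait,S:car1-GO,W:wait | queues: N=0 E=0 S=1 W=3
Step 2 [NS]: N:empty,E:wait,S:car3-GO,W:wait | queues: N=0 E=0 S=0 W=3
Step 3 [EW]: N:wait,E:empty,S:wait,W:car4-GO | queues: N=0 E=0 S=0 W=2
Step 4 [EW]: N:wait,E:empty,S:wait,W:car5-GO | queues: N=0 E=0 S=0 W=1
Step 5 [NS]: N:empty,E:wait,S:empty,W:wait | queues: N=0 E=0 S=0 W=1
Step 6 [NS]: N:empty,E:wait,S:empty,W:wait | queues: N=0 E=0 S=0 W=1

N: empty
E: empty
S: empty
W: 6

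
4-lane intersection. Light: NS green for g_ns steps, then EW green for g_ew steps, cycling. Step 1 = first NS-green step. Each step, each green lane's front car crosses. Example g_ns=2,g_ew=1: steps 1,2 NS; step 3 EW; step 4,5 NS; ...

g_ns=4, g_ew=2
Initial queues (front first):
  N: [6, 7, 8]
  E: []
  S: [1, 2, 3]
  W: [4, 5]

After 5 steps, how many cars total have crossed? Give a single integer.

Step 1 [NS]: N:car6-GO,E:wait,S:car1-GO,W:wait | queues: N=2 E=0 S=2 W=2
Step 2 [NS]: N:car7-GO,E:wait,S:car2-GO,W:wait | queues: N=1 E=0 S=1 W=2
Step 3 [NS]: N:car8-GO,E:wait,S:car3-GO,W:wait | queues: N=0 E=0 S=0 W=2
Step 4 [NS]: N:empty,E:wait,S:empty,W:wait | queues: N=0 E=0 S=0 W=2
Step 5 [EW]: N:wait,E:empty,S:wait,W:car4-GO | queues: N=0 E=0 S=0 W=1
Cars crossed by step 5: 7

Answer: 7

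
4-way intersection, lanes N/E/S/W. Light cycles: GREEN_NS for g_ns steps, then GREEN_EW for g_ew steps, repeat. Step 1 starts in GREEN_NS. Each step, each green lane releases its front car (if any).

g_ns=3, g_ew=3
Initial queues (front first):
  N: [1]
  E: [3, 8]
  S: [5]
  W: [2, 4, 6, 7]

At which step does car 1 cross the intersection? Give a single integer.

Step 1 [NS]: N:car1-GO,E:wait,S:car5-GO,W:wait | queues: N=0 E=2 S=0 W=4
Step 2 [NS]: N:empty,E:wait,S:empty,W:wait | queues: N=0 E=2 S=0 W=4
Step 3 [NS]: N:empty,E:wait,S:empty,W:wait | queues: N=0 E=2 S=0 W=4
Step 4 [EW]: N:wait,E:car3-GO,S:wait,W:car2-GO | queues: N=0 E=1 S=0 W=3
Step 5 [EW]: N:wait,E:car8-GO,S:wait,W:car4-GO | queues: N=0 E=0 S=0 W=2
Step 6 [EW]: N:wait,E:empty,S:wait,W:car6-GO | queues: N=0 E=0 S=0 W=1
Step 7 [NS]: N:empty,E:wait,S:empty,W:wait | queues: N=0 E=0 S=0 W=1
Step 8 [NS]: N:empty,E:wait,S:empty,W:wait | queues: N=0 E=0 S=0 W=1
Step 9 [NS]: N:empty,E:wait,S:empty,W:wait | queues: N=0 E=0 S=0 W=1
Step 10 [EW]: N:wait,E:empty,S:wait,W:car7-GO | queues: N=0 E=0 S=0 W=0
Car 1 crosses at step 1

1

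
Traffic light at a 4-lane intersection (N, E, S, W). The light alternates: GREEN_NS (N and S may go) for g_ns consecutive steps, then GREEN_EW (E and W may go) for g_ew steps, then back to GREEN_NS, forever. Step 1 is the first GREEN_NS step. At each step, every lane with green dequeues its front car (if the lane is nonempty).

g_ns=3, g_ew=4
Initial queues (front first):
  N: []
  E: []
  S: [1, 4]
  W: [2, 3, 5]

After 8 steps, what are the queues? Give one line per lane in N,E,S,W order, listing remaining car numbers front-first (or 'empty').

Step 1 [NS]: N:empty,E:wait,S:car1-GO,W:wait | queues: N=0 E=0 S=1 W=3
Step 2 [NS]: N:empty,E:wait,S:car4-GO,W:wait | queues: N=0 E=0 S=0 W=3
Step 3 [NS]: N:empty,E:wait,S:empty,W:wait | queues: N=0 E=0 S=0 W=3
Step 4 [EW]: N:wait,E:empty,S:wait,W:car2-GO | queues: N=0 E=0 S=0 W=2
Step 5 [EW]: N:wait,E:empty,S:wait,W:car3-GO | queues: N=0 E=0 S=0 W=1
Step 6 [EW]: N:wait,E:empty,S:wait,W:car5-GO | queues: N=0 E=0 S=0 W=0

N: empty
E: empty
S: empty
W: empty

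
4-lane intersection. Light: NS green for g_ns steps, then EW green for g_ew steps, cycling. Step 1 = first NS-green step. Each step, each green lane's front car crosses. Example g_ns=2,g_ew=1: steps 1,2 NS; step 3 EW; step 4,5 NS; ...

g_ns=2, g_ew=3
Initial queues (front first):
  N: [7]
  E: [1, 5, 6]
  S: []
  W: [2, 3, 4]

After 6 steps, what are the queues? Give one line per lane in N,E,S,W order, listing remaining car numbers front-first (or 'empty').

Step 1 [NS]: N:car7-GO,E:wait,S:empty,W:wait | queues: N=0 E=3 S=0 W=3
Step 2 [NS]: N:empty,E:wait,S:empty,W:wait | queues: N=0 E=3 S=0 W=3
Step 3 [EW]: N:wait,E:car1-GO,S:wait,W:car2-GO | queues: N=0 E=2 S=0 W=2
Step 4 [EW]: N:wait,E:car5-GO,S:wait,W:car3-GO | queues: N=0 E=1 S=0 W=1
Step 5 [EW]: N:wait,E:car6-GO,S:wait,W:car4-GO | queues: N=0 E=0 S=0 W=0

N: empty
E: empty
S: empty
W: empty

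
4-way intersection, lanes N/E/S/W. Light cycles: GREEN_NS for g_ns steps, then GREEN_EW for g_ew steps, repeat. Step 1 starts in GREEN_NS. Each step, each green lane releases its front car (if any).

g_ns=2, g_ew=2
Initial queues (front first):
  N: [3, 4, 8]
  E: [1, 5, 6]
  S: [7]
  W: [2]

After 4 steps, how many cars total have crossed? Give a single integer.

Answer: 6

Derivation:
Step 1 [NS]: N:car3-GO,E:wait,S:car7-GO,W:wait | queues: N=2 E=3 S=0 W=1
Step 2 [NS]: N:car4-GO,E:wait,S:empty,W:wait | queues: N=1 E=3 S=0 W=1
Step 3 [EW]: N:wait,E:car1-GO,S:wait,W:car2-GO | queues: N=1 E=2 S=0 W=0
Step 4 [EW]: N:wait,E:car5-GO,S:wait,W:empty | queues: N=1 E=1 S=0 W=0
Cars crossed by step 4: 6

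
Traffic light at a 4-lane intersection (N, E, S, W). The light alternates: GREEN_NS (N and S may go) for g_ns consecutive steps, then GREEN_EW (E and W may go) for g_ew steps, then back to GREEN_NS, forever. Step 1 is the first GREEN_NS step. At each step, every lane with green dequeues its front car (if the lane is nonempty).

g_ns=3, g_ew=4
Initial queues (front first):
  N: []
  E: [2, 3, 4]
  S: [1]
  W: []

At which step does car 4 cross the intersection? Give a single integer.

Step 1 [NS]: N:empty,E:wait,S:car1-GO,W:wait | queues: N=0 E=3 S=0 W=0
Step 2 [NS]: N:empty,E:wait,S:empty,W:wait | queues: N=0 E=3 S=0 W=0
Step 3 [NS]: N:empty,E:wait,S:empty,W:wait | queues: N=0 E=3 S=0 W=0
Step 4 [EW]: N:wait,E:car2-GO,S:wait,W:empty | queues: N=0 E=2 S=0 W=0
Step 5 [EW]: N:wait,E:car3-GO,S:wait,W:empty | queues: N=0 E=1 S=0 W=0
Step 6 [EW]: N:wait,E:car4-GO,S:wait,W:empty | queues: N=0 E=0 S=0 W=0
Car 4 crosses at step 6

6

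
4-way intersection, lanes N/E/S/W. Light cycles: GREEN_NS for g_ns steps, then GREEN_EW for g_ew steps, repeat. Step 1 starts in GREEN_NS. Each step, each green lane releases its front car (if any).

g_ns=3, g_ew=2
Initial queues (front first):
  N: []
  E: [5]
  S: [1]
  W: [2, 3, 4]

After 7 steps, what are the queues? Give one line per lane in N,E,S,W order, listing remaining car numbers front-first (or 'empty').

Step 1 [NS]: N:empty,E:wait,S:car1-GO,W:wait | queues: N=0 E=1 S=0 W=3
Step 2 [NS]: N:empty,E:wait,S:empty,W:wait | queues: N=0 E=1 S=0 W=3
Step 3 [NS]: N:empty,E:wait,S:empty,W:wait | queues: N=0 E=1 S=0 W=3
Step 4 [EW]: N:wait,E:car5-GO,S:wait,W:car2-GO | queues: N=0 E=0 S=0 W=2
Step 5 [EW]: N:wait,E:empty,S:wait,W:car3-GO | queues: N=0 E=0 S=0 W=1
Step 6 [NS]: N:empty,E:wait,S:empty,W:wait | queues: N=0 E=0 S=0 W=1
Step 7 [NS]: N:empty,E:wait,S:empty,W:wait | queues: N=0 E=0 S=0 W=1

N: empty
E: empty
S: empty
W: 4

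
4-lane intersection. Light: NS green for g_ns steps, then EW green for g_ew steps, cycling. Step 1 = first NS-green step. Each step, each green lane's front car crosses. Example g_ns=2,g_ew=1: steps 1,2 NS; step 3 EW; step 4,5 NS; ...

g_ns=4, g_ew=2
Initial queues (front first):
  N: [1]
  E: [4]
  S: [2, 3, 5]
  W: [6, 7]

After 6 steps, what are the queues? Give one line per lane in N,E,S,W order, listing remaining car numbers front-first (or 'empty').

Step 1 [NS]: N:car1-GO,E:wait,S:car2-GO,W:wait | queues: N=0 E=1 S=2 W=2
Step 2 [NS]: N:empty,E:wait,S:car3-GO,W:wait | queues: N=0 E=1 S=1 W=2
Step 3 [NS]: N:empty,E:wait,S:car5-GO,W:wait | queues: N=0 E=1 S=0 W=2
Step 4 [NS]: N:empty,E:wait,S:empty,W:wait | queues: N=0 E=1 S=0 W=2
Step 5 [EW]: N:wait,E:car4-GO,S:wait,W:car6-GO | queues: N=0 E=0 S=0 W=1
Step 6 [EW]: N:wait,E:empty,S:wait,W:car7-GO | queues: N=0 E=0 S=0 W=0

N: empty
E: empty
S: empty
W: empty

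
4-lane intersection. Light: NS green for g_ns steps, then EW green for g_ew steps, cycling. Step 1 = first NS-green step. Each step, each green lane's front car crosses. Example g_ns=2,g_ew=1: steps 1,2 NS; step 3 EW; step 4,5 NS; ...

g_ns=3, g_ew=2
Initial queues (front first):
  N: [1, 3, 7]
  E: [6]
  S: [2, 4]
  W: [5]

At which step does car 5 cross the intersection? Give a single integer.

Step 1 [NS]: N:car1-GO,E:wait,S:car2-GO,W:wait | queues: N=2 E=1 S=1 W=1
Step 2 [NS]: N:car3-GO,E:wait,S:car4-GO,W:wait | queues: N=1 E=1 S=0 W=1
Step 3 [NS]: N:car7-GO,E:wait,S:empty,W:wait | queues: N=0 E=1 S=0 W=1
Step 4 [EW]: N:wait,E:car6-GO,S:wait,W:car5-GO | queues: N=0 E=0 S=0 W=0
Car 5 crosses at step 4

4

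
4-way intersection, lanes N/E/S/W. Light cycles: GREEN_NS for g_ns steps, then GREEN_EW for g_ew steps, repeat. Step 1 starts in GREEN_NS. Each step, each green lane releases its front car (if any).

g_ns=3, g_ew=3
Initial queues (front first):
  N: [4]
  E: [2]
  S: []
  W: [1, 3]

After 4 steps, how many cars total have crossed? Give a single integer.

Step 1 [NS]: N:car4-GO,E:wait,S:empty,W:wait | queues: N=0 E=1 S=0 W=2
Step 2 [NS]: N:empty,E:wait,S:empty,W:wait | queues: N=0 E=1 S=0 W=2
Step 3 [NS]: N:empty,E:wait,S:empty,W:wait | queues: N=0 E=1 S=0 W=2
Step 4 [EW]: N:wait,E:car2-GO,S:wait,W:car1-GO | queues: N=0 E=0 S=0 W=1
Cars crossed by step 4: 3

Answer: 3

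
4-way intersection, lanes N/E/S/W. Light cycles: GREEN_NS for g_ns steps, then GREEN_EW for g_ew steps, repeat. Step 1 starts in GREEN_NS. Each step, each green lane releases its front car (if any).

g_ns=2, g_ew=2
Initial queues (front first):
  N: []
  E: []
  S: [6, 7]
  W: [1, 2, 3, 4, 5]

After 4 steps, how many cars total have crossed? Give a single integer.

Answer: 4

Derivation:
Step 1 [NS]: N:empty,E:wait,S:car6-GO,W:wait | queues: N=0 E=0 S=1 W=5
Step 2 [NS]: N:empty,E:wait,S:car7-GO,W:wait | queues: N=0 E=0 S=0 W=5
Step 3 [EW]: N:wait,E:empty,S:wait,W:car1-GO | queues: N=0 E=0 S=0 W=4
Step 4 [EW]: N:wait,E:empty,S:wait,W:car2-GO | queues: N=0 E=0 S=0 W=3
Cars crossed by step 4: 4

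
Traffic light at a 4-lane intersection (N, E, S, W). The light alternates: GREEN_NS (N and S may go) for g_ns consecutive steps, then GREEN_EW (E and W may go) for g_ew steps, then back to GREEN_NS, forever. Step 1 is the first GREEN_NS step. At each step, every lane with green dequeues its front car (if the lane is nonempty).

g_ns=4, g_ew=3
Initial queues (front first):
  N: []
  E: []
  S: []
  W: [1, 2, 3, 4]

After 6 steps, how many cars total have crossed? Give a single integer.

Answer: 2

Derivation:
Step 1 [NS]: N:empty,E:wait,S:empty,W:wait | queues: N=0 E=0 S=0 W=4
Step 2 [NS]: N:empty,E:wait,S:empty,W:wait | queues: N=0 E=0 S=0 W=4
Step 3 [NS]: N:empty,E:wait,S:empty,W:wait | queues: N=0 E=0 S=0 W=4
Step 4 [NS]: N:empty,E:wait,S:empty,W:wait | queues: N=0 E=0 S=0 W=4
Step 5 [EW]: N:wait,E:empty,S:wait,W:car1-GO | queues: N=0 E=0 S=0 W=3
Step 6 [EW]: N:wait,E:empty,S:wait,W:car2-GO | queues: N=0 E=0 S=0 W=2
Cars crossed by step 6: 2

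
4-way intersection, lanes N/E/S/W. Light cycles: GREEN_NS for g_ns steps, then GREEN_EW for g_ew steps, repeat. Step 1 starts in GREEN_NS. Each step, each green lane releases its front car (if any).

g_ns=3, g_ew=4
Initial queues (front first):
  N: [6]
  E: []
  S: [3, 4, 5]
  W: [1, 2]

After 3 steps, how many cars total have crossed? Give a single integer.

Answer: 4

Derivation:
Step 1 [NS]: N:car6-GO,E:wait,S:car3-GO,W:wait | queues: N=0 E=0 S=2 W=2
Step 2 [NS]: N:empty,E:wait,S:car4-GO,W:wait | queues: N=0 E=0 S=1 W=2
Step 3 [NS]: N:empty,E:wait,S:car5-GO,W:wait | queues: N=0 E=0 S=0 W=2
Cars crossed by step 3: 4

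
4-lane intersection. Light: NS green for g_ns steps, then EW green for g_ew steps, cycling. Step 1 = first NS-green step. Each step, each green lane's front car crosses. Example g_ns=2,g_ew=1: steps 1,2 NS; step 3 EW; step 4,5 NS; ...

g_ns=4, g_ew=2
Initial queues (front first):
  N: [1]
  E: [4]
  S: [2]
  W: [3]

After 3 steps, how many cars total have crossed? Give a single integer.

Answer: 2

Derivation:
Step 1 [NS]: N:car1-GO,E:wait,S:car2-GO,W:wait | queues: N=0 E=1 S=0 W=1
Step 2 [NS]: N:empty,E:wait,S:empty,W:wait | queues: N=0 E=1 S=0 W=1
Step 3 [NS]: N:empty,E:wait,S:empty,W:wait | queues: N=0 E=1 S=0 W=1
Cars crossed by step 3: 2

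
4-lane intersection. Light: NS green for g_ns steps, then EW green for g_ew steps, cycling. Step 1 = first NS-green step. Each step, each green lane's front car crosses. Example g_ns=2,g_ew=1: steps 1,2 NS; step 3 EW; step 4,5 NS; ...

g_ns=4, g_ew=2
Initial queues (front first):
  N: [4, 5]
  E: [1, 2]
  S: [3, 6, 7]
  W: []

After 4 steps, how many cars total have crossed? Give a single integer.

Answer: 5

Derivation:
Step 1 [NS]: N:car4-GO,E:wait,S:car3-GO,W:wait | queues: N=1 E=2 S=2 W=0
Step 2 [NS]: N:car5-GO,E:wait,S:car6-GO,W:wait | queues: N=0 E=2 S=1 W=0
Step 3 [NS]: N:empty,E:wait,S:car7-GO,W:wait | queues: N=0 E=2 S=0 W=0
Step 4 [NS]: N:empty,E:wait,S:empty,W:wait | queues: N=0 E=2 S=0 W=0
Cars crossed by step 4: 5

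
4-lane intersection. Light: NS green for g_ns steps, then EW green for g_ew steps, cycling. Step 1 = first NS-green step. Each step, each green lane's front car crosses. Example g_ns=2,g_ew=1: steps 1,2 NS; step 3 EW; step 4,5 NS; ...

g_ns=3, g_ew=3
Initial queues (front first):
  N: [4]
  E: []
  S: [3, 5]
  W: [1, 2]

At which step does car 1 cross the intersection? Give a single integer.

Step 1 [NS]: N:car4-GO,E:wait,S:car3-GO,W:wait | queues: N=0 E=0 S=1 W=2
Step 2 [NS]: N:empty,E:wait,S:car5-GO,W:wait | queues: N=0 E=0 S=0 W=2
Step 3 [NS]: N:empty,E:wait,S:empty,W:wait | queues: N=0 E=0 S=0 W=2
Step 4 [EW]: N:wait,E:empty,S:wait,W:car1-GO | queues: N=0 E=0 S=0 W=1
Step 5 [EW]: N:wait,E:empty,S:wait,W:car2-GO | queues: N=0 E=0 S=0 W=0
Car 1 crosses at step 4

4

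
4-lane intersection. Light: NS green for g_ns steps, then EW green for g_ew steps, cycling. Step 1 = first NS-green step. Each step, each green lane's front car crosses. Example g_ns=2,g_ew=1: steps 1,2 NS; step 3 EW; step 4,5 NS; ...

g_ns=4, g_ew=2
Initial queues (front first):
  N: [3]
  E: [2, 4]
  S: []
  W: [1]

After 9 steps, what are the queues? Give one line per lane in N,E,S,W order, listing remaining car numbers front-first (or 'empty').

Step 1 [NS]: N:car3-GO,E:wait,S:empty,W:wait | queues: N=0 E=2 S=0 W=1
Step 2 [NS]: N:empty,E:wait,S:empty,W:wait | queues: N=0 E=2 S=0 W=1
Step 3 [NS]: N:empty,E:wait,S:empty,W:wait | queues: N=0 E=2 S=0 W=1
Step 4 [NS]: N:empty,E:wait,S:empty,W:wait | queues: N=0 E=2 S=0 W=1
Step 5 [EW]: N:wait,E:car2-GO,S:wait,W:car1-GO | queues: N=0 E=1 S=0 W=0
Step 6 [EW]: N:wait,E:car4-GO,S:wait,W:empty | queues: N=0 E=0 S=0 W=0

N: empty
E: empty
S: empty
W: empty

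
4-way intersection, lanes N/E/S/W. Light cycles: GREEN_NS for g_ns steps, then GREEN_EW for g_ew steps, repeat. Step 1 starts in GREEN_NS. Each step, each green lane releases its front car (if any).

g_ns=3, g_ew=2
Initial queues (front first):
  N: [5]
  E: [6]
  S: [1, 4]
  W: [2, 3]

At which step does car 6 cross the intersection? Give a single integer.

Step 1 [NS]: N:car5-GO,E:wait,S:car1-GO,W:wait | queues: N=0 E=1 S=1 W=2
Step 2 [NS]: N:empty,E:wait,S:car4-GO,W:wait | queues: N=0 E=1 S=0 W=2
Step 3 [NS]: N:empty,E:wait,S:empty,W:wait | queues: N=0 E=1 S=0 W=2
Step 4 [EW]: N:wait,E:car6-GO,S:wait,W:car2-GO | queues: N=0 E=0 S=0 W=1
Step 5 [EW]: N:wait,E:empty,S:wait,W:car3-GO | queues: N=0 E=0 S=0 W=0
Car 6 crosses at step 4

4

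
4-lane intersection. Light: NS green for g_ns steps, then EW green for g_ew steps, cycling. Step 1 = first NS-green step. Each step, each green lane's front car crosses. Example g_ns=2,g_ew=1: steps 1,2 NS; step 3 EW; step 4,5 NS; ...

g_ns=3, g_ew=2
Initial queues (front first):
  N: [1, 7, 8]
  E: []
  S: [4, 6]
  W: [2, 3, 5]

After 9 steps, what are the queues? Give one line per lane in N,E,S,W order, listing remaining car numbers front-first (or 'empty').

Step 1 [NS]: N:car1-GO,E:wait,S:car4-GO,W:wait | queues: N=2 E=0 S=1 W=3
Step 2 [NS]: N:car7-GO,E:wait,S:car6-GO,W:wait | queues: N=1 E=0 S=0 W=3
Step 3 [NS]: N:car8-GO,E:wait,S:empty,W:wait | queues: N=0 E=0 S=0 W=3
Step 4 [EW]: N:wait,E:empty,S:wait,W:car2-GO | queues: N=0 E=0 S=0 W=2
Step 5 [EW]: N:wait,E:empty,S:wait,W:car3-GO | queues: N=0 E=0 S=0 W=1
Step 6 [NS]: N:empty,E:wait,S:empty,W:wait | queues: N=0 E=0 S=0 W=1
Step 7 [NS]: N:empty,E:wait,S:empty,W:wait | queues: N=0 E=0 S=0 W=1
Step 8 [NS]: N:empty,E:wait,S:empty,W:wait | queues: N=0 E=0 S=0 W=1
Step 9 [EW]: N:wait,E:empty,S:wait,W:car5-GO | queues: N=0 E=0 S=0 W=0

N: empty
E: empty
S: empty
W: empty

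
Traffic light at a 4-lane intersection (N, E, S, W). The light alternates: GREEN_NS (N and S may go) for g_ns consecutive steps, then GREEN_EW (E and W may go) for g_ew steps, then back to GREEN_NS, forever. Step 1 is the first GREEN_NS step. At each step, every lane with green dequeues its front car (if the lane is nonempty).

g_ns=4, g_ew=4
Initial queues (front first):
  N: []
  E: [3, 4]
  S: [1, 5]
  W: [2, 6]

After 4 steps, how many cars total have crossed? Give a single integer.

Answer: 2

Derivation:
Step 1 [NS]: N:empty,E:wait,S:car1-GO,W:wait | queues: N=0 E=2 S=1 W=2
Step 2 [NS]: N:empty,E:wait,S:car5-GO,W:wait | queues: N=0 E=2 S=0 W=2
Step 3 [NS]: N:empty,E:wait,S:empty,W:wait | queues: N=0 E=2 S=0 W=2
Step 4 [NS]: N:empty,E:wait,S:empty,W:wait | queues: N=0 E=2 S=0 W=2
Cars crossed by step 4: 2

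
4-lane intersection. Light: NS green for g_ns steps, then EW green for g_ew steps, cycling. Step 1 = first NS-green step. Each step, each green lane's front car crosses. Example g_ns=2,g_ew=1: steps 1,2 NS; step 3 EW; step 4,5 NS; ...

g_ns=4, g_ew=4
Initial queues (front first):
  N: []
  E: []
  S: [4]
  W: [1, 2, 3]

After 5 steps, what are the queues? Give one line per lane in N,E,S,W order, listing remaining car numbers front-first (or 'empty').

Step 1 [NS]: N:empty,E:wait,S:car4-GO,W:wait | queues: N=0 E=0 S=0 W=3
Step 2 [NS]: N:empty,E:wait,S:empty,W:wait | queues: N=0 E=0 S=0 W=3
Step 3 [NS]: N:empty,E:wait,S:empty,W:wait | queues: N=0 E=0 S=0 W=3
Step 4 [NS]: N:empty,E:wait,S:empty,W:wait | queues: N=0 E=0 S=0 W=3
Step 5 [EW]: N:wait,E:empty,S:wait,W:car1-GO | queues: N=0 E=0 S=0 W=2

N: empty
E: empty
S: empty
W: 2 3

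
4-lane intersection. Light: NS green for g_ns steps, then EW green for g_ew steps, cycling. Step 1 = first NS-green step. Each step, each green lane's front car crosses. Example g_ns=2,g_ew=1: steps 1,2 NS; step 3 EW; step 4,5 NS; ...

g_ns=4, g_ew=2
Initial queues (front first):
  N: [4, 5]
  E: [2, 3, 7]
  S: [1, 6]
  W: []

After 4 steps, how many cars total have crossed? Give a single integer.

Step 1 [NS]: N:car4-GO,E:wait,S:car1-GO,W:wait | queues: N=1 E=3 S=1 W=0
Step 2 [NS]: N:car5-GO,E:wait,S:car6-GO,W:wait | queues: N=0 E=3 S=0 W=0
Step 3 [NS]: N:empty,E:wait,S:empty,W:wait | queues: N=0 E=3 S=0 W=0
Step 4 [NS]: N:empty,E:wait,S:empty,W:wait | queues: N=0 E=3 S=0 W=0
Cars crossed by step 4: 4

Answer: 4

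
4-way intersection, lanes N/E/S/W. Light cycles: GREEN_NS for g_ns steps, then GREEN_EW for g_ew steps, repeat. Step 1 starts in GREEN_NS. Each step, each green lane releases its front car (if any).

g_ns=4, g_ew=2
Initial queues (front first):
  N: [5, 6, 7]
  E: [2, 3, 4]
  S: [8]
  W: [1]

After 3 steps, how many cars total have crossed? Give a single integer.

Answer: 4

Derivation:
Step 1 [NS]: N:car5-GO,E:wait,S:car8-GO,W:wait | queues: N=2 E=3 S=0 W=1
Step 2 [NS]: N:car6-GO,E:wait,S:empty,W:wait | queues: N=1 E=3 S=0 W=1
Step 3 [NS]: N:car7-GO,E:wait,S:empty,W:wait | queues: N=0 E=3 S=0 W=1
Cars crossed by step 3: 4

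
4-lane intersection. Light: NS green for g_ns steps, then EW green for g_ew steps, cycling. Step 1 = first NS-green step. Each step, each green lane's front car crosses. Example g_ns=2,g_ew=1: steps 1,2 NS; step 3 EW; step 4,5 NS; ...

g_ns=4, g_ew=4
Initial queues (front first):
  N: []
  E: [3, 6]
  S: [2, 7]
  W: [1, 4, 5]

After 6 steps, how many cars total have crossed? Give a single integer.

Step 1 [NS]: N:empty,E:wait,S:car2-GO,W:wait | queues: N=0 E=2 S=1 W=3
Step 2 [NS]: N:empty,E:wait,S:car7-GO,W:wait | queues: N=0 E=2 S=0 W=3
Step 3 [NS]: N:empty,E:wait,S:empty,W:wait | queues: N=0 E=2 S=0 W=3
Step 4 [NS]: N:empty,E:wait,S:empty,W:wait | queues: N=0 E=2 S=0 W=3
Step 5 [EW]: N:wait,E:car3-GO,S:wait,W:car1-GO | queues: N=0 E=1 S=0 W=2
Step 6 [EW]: N:wait,E:car6-GO,S:wait,W:car4-GO | queues: N=0 E=0 S=0 W=1
Cars crossed by step 6: 6

Answer: 6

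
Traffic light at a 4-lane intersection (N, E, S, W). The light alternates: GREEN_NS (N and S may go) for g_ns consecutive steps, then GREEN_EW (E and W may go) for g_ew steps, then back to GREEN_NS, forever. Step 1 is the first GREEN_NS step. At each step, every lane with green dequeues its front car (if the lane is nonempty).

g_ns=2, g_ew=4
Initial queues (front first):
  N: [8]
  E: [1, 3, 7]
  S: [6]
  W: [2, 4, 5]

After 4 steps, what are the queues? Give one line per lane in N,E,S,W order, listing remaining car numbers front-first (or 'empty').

Step 1 [NS]: N:car8-GO,E:wait,S:car6-GO,W:wait | queues: N=0 E=3 S=0 W=3
Step 2 [NS]: N:empty,E:wait,S:empty,W:wait | queues: N=0 E=3 S=0 W=3
Step 3 [EW]: N:wait,E:car1-GO,S:wait,W:car2-GO | queues: N=0 E=2 S=0 W=2
Step 4 [EW]: N:wait,E:car3-GO,S:wait,W:car4-GO | queues: N=0 E=1 S=0 W=1

N: empty
E: 7
S: empty
W: 5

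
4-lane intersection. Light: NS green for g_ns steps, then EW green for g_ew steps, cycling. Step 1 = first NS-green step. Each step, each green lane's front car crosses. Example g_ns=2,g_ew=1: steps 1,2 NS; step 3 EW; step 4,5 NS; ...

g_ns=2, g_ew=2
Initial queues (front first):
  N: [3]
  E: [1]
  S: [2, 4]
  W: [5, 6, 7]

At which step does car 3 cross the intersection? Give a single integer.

Step 1 [NS]: N:car3-GO,E:wait,S:car2-GO,W:wait | queues: N=0 E=1 S=1 W=3
Step 2 [NS]: N:empty,E:wait,S:car4-GO,W:wait | queues: N=0 E=1 S=0 W=3
Step 3 [EW]: N:wait,E:car1-GO,S:wait,W:car5-GO | queues: N=0 E=0 S=0 W=2
Step 4 [EW]: N:wait,E:empty,S:wait,W:car6-GO | queues: N=0 E=0 S=0 W=1
Step 5 [NS]: N:empty,E:wait,S:empty,W:wait | queues: N=0 E=0 S=0 W=1
Step 6 [NS]: N:empty,E:wait,S:empty,W:wait | queues: N=0 E=0 S=0 W=1
Step 7 [EW]: N:wait,E:empty,S:wait,W:car7-GO | queues: N=0 E=0 S=0 W=0
Car 3 crosses at step 1

1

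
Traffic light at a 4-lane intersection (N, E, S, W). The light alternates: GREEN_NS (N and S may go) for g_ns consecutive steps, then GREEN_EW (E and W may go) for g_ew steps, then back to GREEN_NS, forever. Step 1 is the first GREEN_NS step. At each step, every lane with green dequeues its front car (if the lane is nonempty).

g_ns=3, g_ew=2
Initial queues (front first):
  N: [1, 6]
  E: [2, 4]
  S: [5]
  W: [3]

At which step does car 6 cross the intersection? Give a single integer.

Step 1 [NS]: N:car1-GO,E:wait,S:car5-GO,W:wait | queues: N=1 E=2 S=0 W=1
Step 2 [NS]: N:car6-GO,E:wait,S:empty,W:wait | queues: N=0 E=2 S=0 W=1
Step 3 [NS]: N:empty,E:wait,S:empty,W:wait | queues: N=0 E=2 S=0 W=1
Step 4 [EW]: N:wait,E:car2-GO,S:wait,W:car3-GO | queues: N=0 E=1 S=0 W=0
Step 5 [EW]: N:wait,E:car4-GO,S:wait,W:empty | queues: N=0 E=0 S=0 W=0
Car 6 crosses at step 2

2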